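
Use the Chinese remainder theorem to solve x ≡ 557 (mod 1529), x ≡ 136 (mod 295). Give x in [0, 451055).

Write x = 557 + 1529·k. Then 1529·k ≡ 136 − 557 ≡ 169 (mod 295).
Need 1529⁻¹ mod 295. Extended Euclid on (295, 54):
295 = 5*54 + 25
54 = 2*25 + 4
25 = 6*4 + 1
4 = 4*1 + 0
Back-substitute:
1 = 25 − 6·4
1 = −6·54 + 13·25
1 = 13·295 − 71·54
1529⁻¹ ≡ 224 (mod 295), so k ≡ 224·169 ≡ 96 (mod 295).
x = 557 + 1529·96 = 147341.

147341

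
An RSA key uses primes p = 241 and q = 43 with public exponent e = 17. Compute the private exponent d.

φ(n) = (p−1)(q−1) = 240·42 = 10080.
Need d with 17·d ≡ 1 (mod 10080). Apply the extended Euclidean algorithm:
10080 = 592*17 + 16
17 = 1*16 + 1
16 = 16*1 + 0
Back-substitute:
1 = 17 − 16
1 = −10080 + 593·17
So 17·593 ≡ 1 (mod 10080), hence d = 593.

593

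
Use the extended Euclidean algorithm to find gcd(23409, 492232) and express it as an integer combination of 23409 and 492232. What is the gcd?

Repeated division:
492232 = 21×23409 + 643
23409 = 36×643 + 261
643 = 2×261 + 121
261 = 2×121 + 19
121 = 6×19 + 7
19 = 2×7 + 5
7 = 1×5 + 2
5 = 2×2 + 1
2 = 2×1 + 0
gcd(23409, 492232) = 1.
Back-substituting:
1 = 5 − 2·2
1 = −2·7 + 3·5
1 = 3·19 − 8·7
1 = −8·121 + 51·19
1 = 51·261 − 110·121
1 = −110·643 + 271·261
1 = 271·23409 − 9866·643
1 = −9866·492232 + 207457·23409
So 1 = (-9866)·492232 + (207457)·23409.

1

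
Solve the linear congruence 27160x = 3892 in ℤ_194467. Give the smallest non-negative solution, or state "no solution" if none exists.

First find gcd(27160, 194467):
194467 = 7·27160 + 4347
27160 = 6·4347 + 1078
4347 = 4·1078 + 35
1078 = 30·35 + 28
35 = 1·28 + 7
28 = 4·7 + 0
gcd = 7 and 7 | 3892, so solutions exist. Divide through by 7: 3880x ≡ 556 (mod 27781).
Now find 3880⁻¹ mod 27781:
27781 = 7×3880 + 621
3880 = 6×621 + 154
621 = 4×154 + 5
154 = 30×5 + 4
5 = 1×4 + 1
4 = 4×1 + 0
Back-substitute:
1 = 5 − 4
1 = −154 + 31·5
1 = 31·621 − 125·154
1 = −125·3880 + 781·621
1 = 781·27781 − 5592·3880
So 3880·(-5592) ≡ 1 (mod 27781), i.e. 3880⁻¹ ≡ 22189.
Then x ≡ 22189·556 ≡ 2320 (mod 27781); the smallest non-negative solution is x = 2320.

2320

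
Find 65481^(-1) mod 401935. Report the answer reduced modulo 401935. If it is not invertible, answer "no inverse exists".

179536

Apply the Euclidean algorithm to 401935 and 65481:
401935 = 6×65481 + 9049
65481 = 7×9049 + 2138
9049 = 4×2138 + 497
2138 = 4×497 + 150
497 = 3×150 + 47
150 = 3×47 + 9
47 = 5×9 + 2
9 = 4×2 + 1
2 = 2×1 + 0
Since gcd(65481, 401935) = 1, back-substitute to write 1 as a combination:
1 = 9 − 4·2
1 = −4·47 + 21·9
1 = 21·150 − 67·47
1 = −67·497 + 222·150
1 = 222·2138 − 955·497
1 = −955·9049 + 4042·2138
1 = 4042·65481 − 29249·9049
1 = −29249·401935 + 179536·65481
So 65481·179536 ≡ 1 (mod 401935).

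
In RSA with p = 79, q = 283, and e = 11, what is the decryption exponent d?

5999

φ(n) = (p−1)(q−1) = 78·282 = 21996.
Need d with 11·d ≡ 1 (mod 21996). Apply the extended Euclidean algorithm:
21996 = 1999*11 + 7
11 = 1*7 + 4
7 = 1*4 + 3
4 = 1*3 + 1
3 = 3*1 + 0
Back-substitute:
1 = 4 − 3
1 = −7 + 2·4
1 = 2·11 − 3·7
1 = −3·21996 + 5999·11
So 11·5999 ≡ 1 (mod 21996), hence d = 5999.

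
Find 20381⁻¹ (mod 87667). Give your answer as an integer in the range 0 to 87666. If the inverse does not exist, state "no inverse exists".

Apply the Euclidean algorithm to 87667 and 20381:
87667 = 4*20381 + 6143
20381 = 3*6143 + 1952
6143 = 3*1952 + 287
1952 = 6*287 + 230
287 = 1*230 + 57
230 = 4*57 + 2
57 = 28*2 + 1
2 = 2*1 + 0
The gcd is 1. Working backward:
1 = 57 − 28·2
1 = −28·230 + 113·57
1 = 113·287 − 141·230
1 = −141·1952 + 959·287
1 = 959·6143 − 3018·1952
1 = −3018·20381 + 10013·6143
1 = 10013·87667 − 43070·20381
Thus 20381·(-43070) ≡ 1 (mod 87667); reducing, -43070 mod 87667 = 44597.

44597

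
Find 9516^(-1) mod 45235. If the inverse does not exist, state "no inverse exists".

gcd(45235, 9516) by repeated division:
45235 = 4×9516 + 7171
9516 = 1×7171 + 2345
7171 = 3×2345 + 136
2345 = 17×136 + 33
136 = 4×33 + 4
33 = 8×4 + 1
4 = 4×1 + 0
Since gcd(9516, 45235) = 1, back-substitute to write 1 as a combination:
1 = 33 − 8·4
1 = −8·136 + 33·33
1 = 33·2345 − 569·136
1 = −569·7171 + 1740·2345
1 = 1740·9516 − 2309·7171
1 = −2309·45235 + 10976·9516
So 9516·10976 ≡ 1 (mod 45235).

10976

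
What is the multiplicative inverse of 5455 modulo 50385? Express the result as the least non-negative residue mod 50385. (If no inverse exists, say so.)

Compute gcd(5455, 50385):
50385 = 9·5455 + 1290
5455 = 4·1290 + 295
1290 = 4·295 + 110
295 = 2·110 + 75
110 = 1·75 + 35
75 = 2·35 + 5
35 = 7·5 + 0
Since gcd = 5 > 1, 5455 is not a unit mod 50385.

no inverse exists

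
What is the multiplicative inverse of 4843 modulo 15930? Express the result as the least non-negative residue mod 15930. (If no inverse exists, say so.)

Extended Euclidean algorithm:
15930 = 3*4843 + 1401
4843 = 3*1401 + 640
1401 = 2*640 + 121
640 = 5*121 + 35
121 = 3*35 + 16
35 = 2*16 + 3
16 = 5*3 + 1
3 = 3*1 + 0
gcd = 1, so the inverse exists. Back-substitute:
1 = 16 − 5·3
1 = −5·35 + 11·16
1 = 11·121 − 38·35
1 = −38·640 + 201·121
1 = 201·1401 − 440·640
1 = −440·4843 + 1521·1401
1 = 1521·15930 − 5003·4843
Thus 4843·(-5003) ≡ 1 (mod 15930); reducing, -5003 mod 15930 = 10927.

10927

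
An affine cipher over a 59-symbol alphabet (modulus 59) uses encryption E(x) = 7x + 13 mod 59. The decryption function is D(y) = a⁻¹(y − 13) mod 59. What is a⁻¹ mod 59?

Run Euclid on (59, 7):
59 = 8*7 + 3
7 = 2*3 + 1
3 = 3*1 + 0
Since gcd(7, 59) = 1, back-substitute to write 1 as a combination:
1 = 7 − 2·3
1 = −2·59 + 17·7
So 7·17 ≡ 1 (mod 59).

17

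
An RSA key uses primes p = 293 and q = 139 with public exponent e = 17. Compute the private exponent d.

φ(n) = (p−1)(q−1) = 292·138 = 40296.
Need d with 17·d ≡ 1 (mod 40296). Apply the extended Euclidean algorithm:
40296 = 2370*17 + 6
17 = 2*6 + 5
6 = 1*5 + 1
5 = 5*1 + 0
Back-substitute:
1 = 6 − 5
1 = −17 + 3·6
1 = 3·40296 − 7111·17
So 17·(-7111) ≡ 1 (mod 40296), hence d ≡ -7111 ≡ 33185 (mod 40296).

33185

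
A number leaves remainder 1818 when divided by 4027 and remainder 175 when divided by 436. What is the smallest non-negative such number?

738759

Write x = 1818 + 4027·k. Then 4027·k ≡ 175 − 1818 ≡ 101 (mod 436).
Need 4027⁻¹ mod 436. Extended Euclid on (436, 103):
436 = 4*103 + 24
103 = 4*24 + 7
24 = 3*7 + 3
7 = 2*3 + 1
3 = 3*1 + 0
Back-substitute:
1 = 7 − 2·3
1 = −2·24 + 7·7
1 = 7·103 − 30·24
1 = −30·436 + 127·103
4027⁻¹ ≡ 127 (mod 436), so k ≡ 127·101 ≡ 183 (mod 436).
x = 1818 + 4027·183 = 738759.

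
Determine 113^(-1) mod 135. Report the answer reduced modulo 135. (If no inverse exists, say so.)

Extended Euclidean algorithm:
135 = 1·113 + 22
113 = 5·22 + 3
22 = 7·3 + 1
3 = 3·1 + 0
Since gcd(113, 135) = 1, back-substitute to write 1 as a combination:
1 = 22 − 7·3
1 = −7·113 + 36·22
1 = 36·135 − 43·113
Thus 113·(-43) ≡ 1 (mod 135); reducing, -43 mod 135 = 92.

92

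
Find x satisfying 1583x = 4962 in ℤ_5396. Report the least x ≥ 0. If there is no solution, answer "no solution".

First find gcd(1583, 5396):
5396 = 3*1583 + 647
1583 = 2*647 + 289
647 = 2*289 + 69
289 = 4*69 + 13
69 = 5*13 + 4
13 = 3*4 + 1
4 = 4*1 + 0
gcd = 1, so a unique solution mod 5396 exists.
Back-substitute for the Bézout coefficients:
1 = 13 − 3·4
1 = −3·69 + 16·13
1 = 16·289 − 67·69
1 = −67·647 + 150·289
1 = 150·1583 − 367·647
1 = −367·5396 + 1251·1583
So 1583·(1251) ≡ 1 (mod 5396), giving 1583⁻¹ ≡ 1251.
x ≡ 1583⁻¹·4962 ≡ 1251·4962 ≡ 2062 (mod 5396).

2062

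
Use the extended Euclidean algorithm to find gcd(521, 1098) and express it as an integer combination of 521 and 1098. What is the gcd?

Repeated division:
1098 = 2×521 + 56
521 = 9×56 + 17
56 = 3×17 + 5
17 = 3×5 + 2
5 = 2×2 + 1
2 = 2×1 + 0
gcd(521, 1098) = 1.
Back-substituting:
1 = 5 − 2·2
1 = −2·17 + 7·5
1 = 7·56 − 23·17
1 = −23·521 + 214·56
1 = 214·1098 − 451·521
So 1 = (214)·1098 + (-451)·521.

1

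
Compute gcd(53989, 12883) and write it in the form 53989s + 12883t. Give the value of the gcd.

Repeated division:
53989 = 4×12883 + 2457
12883 = 5×2457 + 598
2457 = 4×598 + 65
598 = 9×65 + 13
65 = 5×13 + 0
gcd(53989, 12883) = 13.
Express as a combination:
13 = 598 − 9·65
13 = −9·2457 + 37·598
13 = 37·12883 − 194·2457
13 = −194·53989 + 813·12883
So 13 = (-194)·53989 + (813)·12883.

13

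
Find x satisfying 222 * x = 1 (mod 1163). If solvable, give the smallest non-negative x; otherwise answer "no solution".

First find gcd(222, 1163):
1163 = 5*222 + 53
222 = 4*53 + 10
53 = 5*10 + 3
10 = 3*3 + 1
3 = 3*1 + 0
gcd = 1, so a unique solution mod 1163 exists.
Back-substitute for the Bézout coefficients:
1 = 10 − 3·3
1 = −3·53 + 16·10
1 = 16·222 − 67·53
1 = −67·1163 + 351·222
So 222·(351) ≡ 1 (mod 1163), giving 222⁻¹ ≡ 351.
x ≡ 222⁻¹·1 ≡ 351·1 ≡ 351 (mod 1163).

351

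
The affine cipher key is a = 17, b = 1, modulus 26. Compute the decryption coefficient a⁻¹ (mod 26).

23

Apply the Euclidean algorithm to 26 and 17:
26 = 1×17 + 9
17 = 1×9 + 8
9 = 1×8 + 1
8 = 8×1 + 0
gcd = 1, so the inverse exists. Back-substitute:
1 = 9 − 8
1 = −17 + 2·9
1 = 2·26 − 3·17
So 17·(-3) ≡ 1 (mod 26), and -3 ≡ 23 (mod 26).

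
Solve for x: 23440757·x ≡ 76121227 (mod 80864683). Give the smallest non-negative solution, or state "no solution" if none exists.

First find gcd(23440757, 80864683):
80864683 = 3×23440757 + 10542412
23440757 = 2×10542412 + 2355933
10542412 = 4×2355933 + 1118680
2355933 = 2×1118680 + 118573
1118680 = 9×118573 + 51523
118573 = 2×51523 + 15527
51523 = 3×15527 + 4942
15527 = 3×4942 + 701
4942 = 7×701 + 35
701 = 20×35 + 1
35 = 35×1 + 0
gcd = 1, so a unique solution mod 80864683 exists.
Back-substitute for the Bézout coefficients:
1 = 701 − 20·35
1 = −20·4942 + 141·701
1 = 141·15527 − 443·4942
1 = −443·51523 + 1470·15527
1 = 1470·118573 − 3383·51523
1 = −3383·1118680 + 31917·118573
1 = 31917·2355933 − 67217·1118680
1 = −67217·10542412 + 300785·2355933
1 = 300785·23440757 − 668787·10542412
1 = −668787·80864683 + 2307146·23440757
So 23440757·(2307146) ≡ 1 (mod 80864683), giving 23440757⁻¹ ≡ 2307146.
x ≡ 23440757⁻¹·76121227 ≡ 2307146·76121227 ≡ 57201912 (mod 80864683).

57201912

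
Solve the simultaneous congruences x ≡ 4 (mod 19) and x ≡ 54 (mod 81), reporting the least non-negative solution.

Write x = 4 + 19·k. Then 19·k ≡ 54 − 4 ≡ 50 (mod 81).
Need 19⁻¹ mod 81. Extended Euclid on (81, 19):
81 = 4*19 + 5
19 = 3*5 + 4
5 = 1*4 + 1
4 = 4*1 + 0
Back-substitute:
1 = 5 − 4
1 = −19 + 4·5
1 = 4·81 − 17·19
19⁻¹ ≡ 64 (mod 81), so k ≡ 64·50 ≡ 41 (mod 81).
x = 4 + 19·41 = 783.

783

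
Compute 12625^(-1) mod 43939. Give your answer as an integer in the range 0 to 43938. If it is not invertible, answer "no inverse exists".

14499

gcd(43939, 12625) by repeated division:
43939 = 3·12625 + 6064
12625 = 2·6064 + 497
6064 = 12·497 + 100
497 = 4·100 + 97
100 = 1·97 + 3
97 = 32·3 + 1
3 = 3·1 + 0
gcd = 1, so the inverse exists. Back-substitute:
1 = 97 − 32·3
1 = −32·100 + 33·97
1 = 33·497 − 164·100
1 = −164·6064 + 2001·497
1 = 2001·12625 − 4166·6064
1 = −4166·43939 + 14499·12625
So 12625·14499 ≡ 1 (mod 43939).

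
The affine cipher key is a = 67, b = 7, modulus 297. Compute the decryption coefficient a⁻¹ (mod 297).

gcd(297, 67) by repeated division:
297 = 4×67 + 29
67 = 2×29 + 9
29 = 3×9 + 2
9 = 4×2 + 1
2 = 2×1 + 0
Since gcd(67, 297) = 1, back-substitute to write 1 as a combination:
1 = 9 − 4·2
1 = −4·29 + 13·9
1 = 13·67 − 30·29
1 = −30·297 + 133·67
So 67·133 ≡ 1 (mod 297).

133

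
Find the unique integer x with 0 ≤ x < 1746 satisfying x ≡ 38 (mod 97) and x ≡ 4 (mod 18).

Write x = 38 + 97·k. Then 97·k ≡ 4 − 38 ≡ 2 (mod 18).
Need 97⁻¹ mod 18. Extended Euclid on (18, 7):
18 = 2*7 + 4
7 = 1*4 + 3
4 = 1*3 + 1
3 = 3*1 + 0
Back-substitute:
1 = 4 − 3
1 = −7 + 2·4
1 = 2·18 − 5·7
97⁻¹ ≡ 13 (mod 18), so k ≡ 13·2 ≡ 8 (mod 18).
x = 38 + 97·8 = 814.

814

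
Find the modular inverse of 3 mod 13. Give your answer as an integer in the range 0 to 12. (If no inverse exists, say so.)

9

Extended Euclidean algorithm:
13 = 4*3 + 1
3 = 3*1 + 0
Since gcd(3, 13) = 1, back-substitute to write 1 as a combination:
1 = 13 − 4·3
Thus 3·(-4) ≡ 1 (mod 13); reducing, -4 mod 13 = 9.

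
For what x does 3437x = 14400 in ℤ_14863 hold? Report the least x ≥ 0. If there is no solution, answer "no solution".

2681

First find gcd(3437, 14863):
14863 = 4×3437 + 1115
3437 = 3×1115 + 92
1115 = 12×92 + 11
92 = 8×11 + 4
11 = 2×4 + 3
4 = 1×3 + 1
3 = 3×1 + 0
gcd = 1, so a unique solution mod 14863 exists.
Back-substitute for the Bézout coefficients:
1 = 4 − 3
1 = −11 + 3·4
1 = 3·92 − 25·11
1 = −25·1115 + 303·92
1 = 303·3437 − 934·1115
1 = −934·14863 + 4039·3437
So 3437·(4039) ≡ 1 (mod 14863), giving 3437⁻¹ ≡ 4039.
x ≡ 3437⁻¹·14400 ≡ 4039·14400 ≡ 2681 (mod 14863).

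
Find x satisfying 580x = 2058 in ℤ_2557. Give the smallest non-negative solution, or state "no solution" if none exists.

First find gcd(580, 2557):
2557 = 4*580 + 237
580 = 2*237 + 106
237 = 2*106 + 25
106 = 4*25 + 6
25 = 4*6 + 1
6 = 6*1 + 0
gcd = 1, so a unique solution mod 2557 exists.
Back-substitute for the Bézout coefficients:
1 = 25 − 4·6
1 = −4·106 + 17·25
1 = 17·237 − 38·106
1 = −38·580 + 93·237
1 = 93·2557 − 410·580
So 580·(-410) ≡ 1 (mod 2557), giving 580⁻¹ ≡ 2147.
x ≡ 580⁻¹·2058 ≡ 2147·2058 ≡ 30 (mod 2557).

30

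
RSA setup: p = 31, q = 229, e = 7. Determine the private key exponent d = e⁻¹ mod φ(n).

φ(n) = (p−1)(q−1) = 30·228 = 6840.
Need d with 7·d ≡ 1 (mod 6840). Apply the extended Euclidean algorithm:
6840 = 977·7 + 1
7 = 7·1 + 0
Back-substitute:
1 = 6840 − 977·7
So 7·(-977) ≡ 1 (mod 6840), hence d ≡ -977 ≡ 5863 (mod 6840).

5863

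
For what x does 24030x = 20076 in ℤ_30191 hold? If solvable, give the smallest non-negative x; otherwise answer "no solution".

16653

First find gcd(24030, 30191):
30191 = 1×24030 + 6161
24030 = 3×6161 + 5547
6161 = 1×5547 + 614
5547 = 9×614 + 21
614 = 29×21 + 5
21 = 4×5 + 1
5 = 5×1 + 0
gcd = 1, so a unique solution mod 30191 exists.
Back-substitute for the Bézout coefficients:
1 = 21 − 4·5
1 = −4·614 + 117·21
1 = 117·5547 − 1057·614
1 = −1057·6161 + 1174·5547
1 = 1174·24030 − 4579·6161
1 = −4579·30191 + 5753·24030
So 24030·(5753) ≡ 1 (mod 30191), giving 24030⁻¹ ≡ 5753.
x ≡ 24030⁻¹·20076 ≡ 5753·20076 ≡ 16653 (mod 30191).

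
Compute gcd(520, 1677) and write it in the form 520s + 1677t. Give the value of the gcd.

13

Repeated division:
1677 = 3×520 + 117
520 = 4×117 + 52
117 = 2×52 + 13
52 = 4×13 + 0
gcd(520, 1677) = 13.
Express as a combination:
13 = 117 − 2·52
13 = −2·520 + 9·117
13 = 9·1677 − 29·520
So 13 = (9)·1677 + (-29)·520.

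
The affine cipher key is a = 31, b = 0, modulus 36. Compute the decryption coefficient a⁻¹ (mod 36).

7

Run Euclid on (36, 31):
36 = 1×31 + 5
31 = 6×5 + 1
5 = 5×1 + 0
The gcd is 1. Working backward:
1 = 31 − 6·5
1 = −6·36 + 7·31
So 31·7 ≡ 1 (mod 36).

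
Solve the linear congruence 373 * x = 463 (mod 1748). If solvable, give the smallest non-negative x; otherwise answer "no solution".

1215

First find gcd(373, 1748):
1748 = 4*373 + 256
373 = 1*256 + 117
256 = 2*117 + 22
117 = 5*22 + 7
22 = 3*7 + 1
7 = 7*1 + 0
gcd = 1, so a unique solution mod 1748 exists.
Back-substitute for the Bézout coefficients:
1 = 22 − 3·7
1 = −3·117 + 16·22
1 = 16·256 − 35·117
1 = −35·373 + 51·256
1 = 51·1748 − 239·373
So 373·(-239) ≡ 1 (mod 1748), giving 373⁻¹ ≡ 1509.
x ≡ 373⁻¹·463 ≡ 1509·463 ≡ 1215 (mod 1748).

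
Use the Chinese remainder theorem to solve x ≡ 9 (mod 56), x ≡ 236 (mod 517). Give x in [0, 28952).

Write x = 9 + 56·k. Then 56·k ≡ 236 − 9 ≡ 227 (mod 517).
Need 56⁻¹ mod 517. Extended Euclid on (517, 56):
517 = 9×56 + 13
56 = 4×13 + 4
13 = 3×4 + 1
4 = 4×1 + 0
Back-substitute:
1 = 13 − 3·4
1 = −3·56 + 13·13
1 = 13·517 − 120·56
56⁻¹ ≡ 397 (mod 517), so k ≡ 397·227 ≡ 161 (mod 517).
x = 9 + 56·161 = 9025.

9025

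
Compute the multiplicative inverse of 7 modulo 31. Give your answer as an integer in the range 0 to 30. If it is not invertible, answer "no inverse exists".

9

gcd(31, 7) by repeated division:
31 = 4·7 + 3
7 = 2·3 + 1
3 = 3·1 + 0
gcd = 1, so the inverse exists. Back-substitute:
1 = 7 − 2·3
1 = −2·31 + 9·7
So 7·9 ≡ 1 (mod 31).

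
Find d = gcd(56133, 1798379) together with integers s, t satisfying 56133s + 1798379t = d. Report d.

Apply Euclid's algorithm to 1798379 and 56133:
1798379 = 32·56133 + 2123
56133 = 26·2123 + 935
2123 = 2·935 + 253
935 = 3·253 + 176
253 = 1·176 + 77
176 = 2·77 + 22
77 = 3·22 + 11
22 = 2·11 + 0
gcd(56133, 1798379) = 11.
Back-substituting:
11 = 77 − 3·22
11 = −3·176 + 7·77
11 = 7·253 − 10·176
11 = −10·935 + 37·253
11 = 37·2123 − 84·935
11 = −84·56133 + 2221·2123
11 = 2221·1798379 − 71156·56133
So 11 = (2221)·1798379 + (-71156)·56133.

11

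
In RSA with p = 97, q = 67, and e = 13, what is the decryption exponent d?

2437

φ(n) = (p−1)(q−1) = 96·66 = 6336.
Need d with 13·d ≡ 1 (mod 6336). Apply the extended Euclidean algorithm:
6336 = 487*13 + 5
13 = 2*5 + 3
5 = 1*3 + 2
3 = 1*2 + 1
2 = 2*1 + 0
Back-substitute:
1 = 3 − 2
1 = −5 + 2·3
1 = 2·13 − 5·5
1 = −5·6336 + 2437·13
So 13·2437 ≡ 1 (mod 6336), hence d = 2437.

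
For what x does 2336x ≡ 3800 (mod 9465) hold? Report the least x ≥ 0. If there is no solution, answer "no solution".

5350

First find gcd(2336, 9465):
9465 = 4*2336 + 121
2336 = 19*121 + 37
121 = 3*37 + 10
37 = 3*10 + 7
10 = 1*7 + 3
7 = 2*3 + 1
3 = 3*1 + 0
gcd = 1, so a unique solution mod 9465 exists.
Back-substitute for the Bézout coefficients:
1 = 7 − 2·3
1 = −2·10 + 3·7
1 = 3·37 − 11·10
1 = −11·121 + 36·37
1 = 36·2336 − 695·121
1 = −695·9465 + 2816·2336
So 2336·(2816) ≡ 1 (mod 9465), giving 2336⁻¹ ≡ 2816.
x ≡ 2336⁻¹·3800 ≡ 2816·3800 ≡ 5350 (mod 9465).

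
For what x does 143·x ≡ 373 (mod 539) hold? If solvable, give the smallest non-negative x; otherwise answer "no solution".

no solution

gcd(143, 539):
539 = 3×143 + 110
143 = 1×110 + 33
110 = 3×33 + 11
33 = 3×11 + 0
gcd = 11, but 11 ∤ 373, so the congruence has no solution.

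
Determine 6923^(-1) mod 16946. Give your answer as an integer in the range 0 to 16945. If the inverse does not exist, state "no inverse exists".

gcd(16946, 6923) by repeated division:
16946 = 2·6923 + 3100
6923 = 2·3100 + 723
3100 = 4·723 + 208
723 = 3·208 + 99
208 = 2·99 + 10
99 = 9·10 + 9
10 = 1·9 + 1
9 = 9·1 + 0
Since gcd(6923, 16946) = 1, back-substitute to write 1 as a combination:
1 = 10 − 9
1 = −99 + 10·10
1 = 10·208 − 21·99
1 = −21·723 + 73·208
1 = 73·3100 − 313·723
1 = −313·6923 + 699·3100
1 = 699·16946 − 1711·6923
Thus 6923·(-1711) ≡ 1 (mod 16946); reducing, -1711 mod 16946 = 15235.

15235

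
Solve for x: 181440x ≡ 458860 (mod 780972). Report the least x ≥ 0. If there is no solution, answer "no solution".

gcd(181440, 780972):
780972 = 4×181440 + 55212
181440 = 3×55212 + 15804
55212 = 3×15804 + 7800
15804 = 2×7800 + 204
7800 = 38×204 + 48
204 = 4×48 + 12
48 = 4×12 + 0
gcd = 12, but 12 ∤ 458860, so the congruence has no solution.

no solution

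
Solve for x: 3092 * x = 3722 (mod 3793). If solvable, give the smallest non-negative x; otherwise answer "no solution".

249

First find gcd(3092, 3793):
3793 = 1·3092 + 701
3092 = 4·701 + 288
701 = 2·288 + 125
288 = 2·125 + 38
125 = 3·38 + 11
38 = 3·11 + 5
11 = 2·5 + 1
5 = 5·1 + 0
gcd = 1, so a unique solution mod 3793 exists.
Back-substitute for the Bézout coefficients:
1 = 11 − 2·5
1 = −2·38 + 7·11
1 = 7·125 − 23·38
1 = −23·288 + 53·125
1 = 53·701 − 129·288
1 = −129·3092 + 569·701
1 = 569·3793 − 698·3092
So 3092·(-698) ≡ 1 (mod 3793), giving 3092⁻¹ ≡ 3095.
x ≡ 3092⁻¹·3722 ≡ 3095·3722 ≡ 249 (mod 3793).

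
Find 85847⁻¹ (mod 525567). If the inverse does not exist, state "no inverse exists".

gcd(525567, 85847) by repeated division:
525567 = 6·85847 + 10485
85847 = 8·10485 + 1967
10485 = 5·1967 + 650
1967 = 3·650 + 17
650 = 38·17 + 4
17 = 4·4 + 1
4 = 4·1 + 0
The gcd is 1. Working backward:
1 = 17 − 4·4
1 = −4·650 + 153·17
1 = 153·1967 − 463·650
1 = −463·10485 + 2468·1967
1 = 2468·85847 − 20207·10485
1 = −20207·525567 + 123710·85847
So 85847·123710 ≡ 1 (mod 525567).

123710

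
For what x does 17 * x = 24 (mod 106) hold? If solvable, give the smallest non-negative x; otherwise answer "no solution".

70

First find gcd(17, 106):
106 = 6*17 + 4
17 = 4*4 + 1
4 = 4*1 + 0
gcd = 1, so a unique solution mod 106 exists.
Back-substitute for the Bézout coefficients:
1 = 17 − 4·4
1 = −4·106 + 25·17
So 17·(25) ≡ 1 (mod 106), giving 17⁻¹ ≡ 25.
x ≡ 17⁻¹·24 ≡ 25·24 ≡ 70 (mod 106).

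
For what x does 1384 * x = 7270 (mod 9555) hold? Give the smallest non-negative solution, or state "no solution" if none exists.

First find gcd(1384, 9555):
9555 = 6*1384 + 1251
1384 = 1*1251 + 133
1251 = 9*133 + 54
133 = 2*54 + 25
54 = 2*25 + 4
25 = 6*4 + 1
4 = 4*1 + 0
gcd = 1, so a unique solution mod 9555 exists.
Back-substitute for the Bézout coefficients:
1 = 25 − 6·4
1 = −6·54 + 13·25
1 = 13·133 − 32·54
1 = −32·1251 + 301·133
1 = 301·1384 − 333·1251
1 = −333·9555 + 2299·1384
So 1384·(2299) ≡ 1 (mod 9555), giving 1384⁻¹ ≡ 2299.
x ≡ 1384⁻¹·7270 ≡ 2299·7270 ≡ 2035 (mod 9555).

2035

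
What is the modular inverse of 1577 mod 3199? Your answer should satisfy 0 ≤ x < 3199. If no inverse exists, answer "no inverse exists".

gcd(3199, 1577) by repeated division:
3199 = 2*1577 + 45
1577 = 35*45 + 2
45 = 22*2 + 1
2 = 2*1 + 0
The gcd is 1. Working backward:
1 = 45 − 22·2
1 = −22·1577 + 771·45
1 = 771·3199 − 1564·1577
Hence 1577⁻¹ ≡ -1564 ≡ 1635 (mod 3199).

1635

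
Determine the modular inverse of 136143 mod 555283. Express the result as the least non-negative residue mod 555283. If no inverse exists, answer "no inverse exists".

105862

Extended Euclidean algorithm:
555283 = 4*136143 + 10711
136143 = 12*10711 + 7611
10711 = 1*7611 + 3100
7611 = 2*3100 + 1411
3100 = 2*1411 + 278
1411 = 5*278 + 21
278 = 13*21 + 5
21 = 4*5 + 1
5 = 5*1 + 0
gcd = 1, so the inverse exists. Back-substitute:
1 = 21 − 4·5
1 = −4·278 + 53·21
1 = 53·1411 − 269·278
1 = −269·3100 + 591·1411
1 = 591·7611 − 1451·3100
1 = −1451·10711 + 2042·7611
1 = 2042·136143 − 25955·10711
1 = −25955·555283 + 105862·136143
So 136143·105862 ≡ 1 (mod 555283).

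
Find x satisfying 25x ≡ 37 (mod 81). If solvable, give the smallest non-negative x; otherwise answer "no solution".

76

First find gcd(25, 81):
81 = 3×25 + 6
25 = 4×6 + 1
6 = 6×1 + 0
gcd = 1, so a unique solution mod 81 exists.
Back-substitute for the Bézout coefficients:
1 = 25 − 4·6
1 = −4·81 + 13·25
So 25·(13) ≡ 1 (mod 81), giving 25⁻¹ ≡ 13.
x ≡ 25⁻¹·37 ≡ 13·37 ≡ 76 (mod 81).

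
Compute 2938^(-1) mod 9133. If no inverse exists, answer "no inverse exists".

Run Euclid on (9133, 2938):
9133 = 3×2938 + 319
2938 = 9×319 + 67
319 = 4×67 + 51
67 = 1×51 + 16
51 = 3×16 + 3
16 = 5×3 + 1
3 = 3×1 + 0
gcd = 1, so the inverse exists. Back-substitute:
1 = 16 − 5·3
1 = −5·51 + 16·16
1 = 16·67 − 21·51
1 = −21·319 + 100·67
1 = 100·2938 − 921·319
1 = −921·9133 + 2863·2938
So 2938·2863 ≡ 1 (mod 9133).

2863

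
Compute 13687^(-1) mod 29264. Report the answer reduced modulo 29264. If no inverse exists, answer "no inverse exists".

12743

gcd(29264, 13687) by repeated division:
29264 = 2·13687 + 1890
13687 = 7·1890 + 457
1890 = 4·457 + 62
457 = 7·62 + 23
62 = 2·23 + 16
23 = 1·16 + 7
16 = 2·7 + 2
7 = 3·2 + 1
2 = 2·1 + 0
The gcd is 1. Working backward:
1 = 7 − 3·2
1 = −3·16 + 7·7
1 = 7·23 − 10·16
1 = −10·62 + 27·23
1 = 27·457 − 199·62
1 = −199·1890 + 823·457
1 = 823·13687 − 5960·1890
1 = −5960·29264 + 12743·13687
So 13687·12743 ≡ 1 (mod 29264).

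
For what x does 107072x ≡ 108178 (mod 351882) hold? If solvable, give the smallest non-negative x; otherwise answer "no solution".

61769

First find gcd(107072, 351882):
351882 = 3×107072 + 30666
107072 = 3×30666 + 15074
30666 = 2×15074 + 518
15074 = 29×518 + 52
518 = 9×52 + 50
52 = 1×50 + 2
50 = 25×2 + 0
gcd = 2 and 2 | 108178, so solutions exist. Divide through by 2: 53536x ≡ 54089 (mod 175941).
Now find 53536⁻¹ mod 175941:
175941 = 3·53536 + 15333
53536 = 3·15333 + 7537
15333 = 2·7537 + 259
7537 = 29·259 + 26
259 = 9·26 + 25
26 = 1·25 + 1
25 = 25·1 + 0
Back-substitute:
1 = 26 − 25
1 = −259 + 10·26
1 = 10·7537 − 291·259
1 = −291·15333 + 592·7537
1 = 592·53536 − 2067·15333
1 = −2067·175941 + 6793·53536
So 53536⁻¹ ≡ 6793 (mod 175941).
Then x ≡ 6793·54089 ≡ 61769 (mod 175941); the smallest non-negative solution is x = 61769.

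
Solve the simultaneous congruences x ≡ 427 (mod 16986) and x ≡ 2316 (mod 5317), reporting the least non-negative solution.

Write x = 427 + 16986·k. Then 16986·k ≡ 2316 − 427 ≡ 1889 (mod 5317).
Need 16986⁻¹ mod 5317. Extended Euclid on (5317, 1035):
5317 = 5×1035 + 142
1035 = 7×142 + 41
142 = 3×41 + 19
41 = 2×19 + 3
19 = 6×3 + 1
3 = 3×1 + 0
Back-substitute:
1 = 19 − 6·3
1 = −6·41 + 13·19
1 = 13·142 − 45·41
1 = −45·1035 + 328·142
1 = 328·5317 − 1685·1035
16986⁻¹ ≡ 3632 (mod 5317), so k ≡ 3632·1889 ≡ 1918 (mod 5317).
x = 427 + 16986·1918 = 32579575.

32579575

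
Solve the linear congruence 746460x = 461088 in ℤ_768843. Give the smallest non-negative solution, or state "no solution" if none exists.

First find gcd(746460, 768843):
768843 = 1·746460 + 22383
746460 = 33·22383 + 7821
22383 = 2·7821 + 6741
7821 = 1·6741 + 1080
6741 = 6·1080 + 261
1080 = 4·261 + 36
261 = 7·36 + 9
36 = 4·9 + 0
gcd = 9 and 9 | 461088, so solutions exist. Divide through by 9: 82940x ≡ 51232 (mod 85427).
Now find 82940⁻¹ mod 85427:
85427 = 1×82940 + 2487
82940 = 33×2487 + 869
2487 = 2×869 + 749
869 = 1×749 + 120
749 = 6×120 + 29
120 = 4×29 + 4
29 = 7×4 + 1
4 = 4×1 + 0
Back-substitute:
1 = 29 − 7·4
1 = −7·120 + 29·29
1 = 29·749 − 181·120
1 = −181·869 + 210·749
1 = 210·2487 − 601·869
1 = −601·82940 + 20043·2487
1 = 20043·85427 − 20644·82940
So 82940·(-20644) ≡ 1 (mod 85427), i.e. 82940⁻¹ ≡ 64783.
Then x ≡ 64783·51232 ≡ 38279 (mod 85427); the smallest non-negative solution is x = 38279.

38279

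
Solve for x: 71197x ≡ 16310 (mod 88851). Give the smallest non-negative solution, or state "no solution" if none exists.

905

First find gcd(71197, 88851):
88851 = 1·71197 + 17654
71197 = 4·17654 + 581
17654 = 30·581 + 224
581 = 2·224 + 133
224 = 1·133 + 91
133 = 1·91 + 42
91 = 2·42 + 7
42 = 6·7 + 0
gcd = 7 and 7 | 16310, so solutions exist. Divide through by 7: 10171x ≡ 2330 (mod 12693).
Now find 10171⁻¹ mod 12693:
12693 = 1·10171 + 2522
10171 = 4·2522 + 83
2522 = 30·83 + 32
83 = 2·32 + 19
32 = 1·19 + 13
19 = 1·13 + 6
13 = 2·6 + 1
6 = 6·1 + 0
Back-substitute:
1 = 13 − 2·6
1 = −2·19 + 3·13
1 = 3·32 − 5·19
1 = −5·83 + 13·32
1 = 13·2522 − 395·83
1 = −395·10171 + 1593·2522
1 = 1593·12693 − 1988·10171
So 10171·(-1988) ≡ 1 (mod 12693), i.e. 10171⁻¹ ≡ 10705.
Then x ≡ 10705·2330 ≡ 905 (mod 12693); the smallest non-negative solution is x = 905.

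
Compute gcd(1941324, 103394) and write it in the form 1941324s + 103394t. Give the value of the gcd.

2

Euclidean algorithm:
1941324 = 18*103394 + 80232
103394 = 1*80232 + 23162
80232 = 3*23162 + 10746
23162 = 2*10746 + 1670
10746 = 6*1670 + 726
1670 = 2*726 + 218
726 = 3*218 + 72
218 = 3*72 + 2
72 = 36*2 + 0
gcd(1941324, 103394) = 2.
Working backward:
2 = 218 − 3·72
2 = −3·726 + 10·218
2 = 10·1670 − 23·726
2 = −23·10746 + 148·1670
2 = 148·23162 − 319·10746
2 = −319·80232 + 1105·23162
2 = 1105·103394 − 1424·80232
2 = −1424·1941324 + 26737·103394
So 2 = (-1424)·1941324 + (26737)·103394.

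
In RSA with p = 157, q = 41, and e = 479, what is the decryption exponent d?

φ(n) = (p−1)(q−1) = 156·40 = 6240.
Need d with 479·d ≡ 1 (mod 6240). Apply the extended Euclidean algorithm:
6240 = 13×479 + 13
479 = 36×13 + 11
13 = 1×11 + 2
11 = 5×2 + 1
2 = 2×1 + 0
Back-substitute:
1 = 11 − 5·2
1 = −5·13 + 6·11
1 = 6·479 − 221·13
1 = −221·6240 + 2879·479
So 479·2879 ≡ 1 (mod 6240), hence d = 2879.

2879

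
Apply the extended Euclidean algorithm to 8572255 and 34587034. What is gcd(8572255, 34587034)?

1

Apply Euclid's algorithm to 34587034 and 8572255:
34587034 = 4·8572255 + 298014
8572255 = 28·298014 + 227863
298014 = 1·227863 + 70151
227863 = 3·70151 + 17410
70151 = 4·17410 + 511
17410 = 34·511 + 36
511 = 14·36 + 7
36 = 5·7 + 1
7 = 7·1 + 0
gcd(8572255, 34587034) = 1.
Back-substituting:
1 = 36 − 5·7
1 = −5·511 + 71·36
1 = 71·17410 − 2419·511
1 = −2419·70151 + 9747·17410
1 = 9747·227863 − 31660·70151
1 = −31660·298014 + 41407·227863
1 = 41407·8572255 − 1191056·298014
1 = −1191056·34587034 + 4805631·8572255
So 1 = (-1191056)·34587034 + (4805631)·8572255.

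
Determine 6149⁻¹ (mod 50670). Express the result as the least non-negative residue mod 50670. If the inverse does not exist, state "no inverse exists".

Run Euclid on (50670, 6149):
50670 = 8*6149 + 1478
6149 = 4*1478 + 237
1478 = 6*237 + 56
237 = 4*56 + 13
56 = 4*13 + 4
13 = 3*4 + 1
4 = 4*1 + 0
The gcd is 1. Working backward:
1 = 13 − 3·4
1 = −3·56 + 13·13
1 = 13·237 − 55·56
1 = −55·1478 + 343·237
1 = 343·6149 − 1427·1478
1 = −1427·50670 + 11759·6149
So 6149·11759 ≡ 1 (mod 50670).

11759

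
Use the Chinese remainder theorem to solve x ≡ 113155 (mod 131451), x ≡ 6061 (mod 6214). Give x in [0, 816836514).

Write x = 113155 + 131451·k. Then 131451·k ≡ 6061 − 113155 ≡ 4758 (mod 6214).
Need 131451⁻¹ mod 6214. Extended Euclid on (6214, 957):
6214 = 6×957 + 472
957 = 2×472 + 13
472 = 36×13 + 4
13 = 3×4 + 1
4 = 4×1 + 0
Back-substitute:
1 = 13 − 3·4
1 = −3·472 + 109·13
1 = 109·957 − 221·472
1 = −221·6214 + 1435·957
131451⁻¹ ≡ 1435 (mod 6214), so k ≡ 1435·4758 ≡ 4758 (mod 6214).
x = 113155 + 131451·4758 = 625557013.

625557013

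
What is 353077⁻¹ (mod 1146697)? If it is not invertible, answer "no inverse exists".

636697

Apply the Euclidean algorithm to 1146697 and 353077:
1146697 = 3·353077 + 87466
353077 = 4·87466 + 3213
87466 = 27·3213 + 715
3213 = 4·715 + 353
715 = 2·353 + 9
353 = 39·9 + 2
9 = 4·2 + 1
2 = 2·1 + 0
The gcd is 1. Working backward:
1 = 9 − 4·2
1 = −4·353 + 157·9
1 = 157·715 − 318·353
1 = −318·3213 + 1429·715
1 = 1429·87466 − 38901·3213
1 = −38901·353077 + 157033·87466
1 = 157033·1146697 − 510000·353077
Hence 353077⁻¹ ≡ -510000 ≡ 636697 (mod 1146697).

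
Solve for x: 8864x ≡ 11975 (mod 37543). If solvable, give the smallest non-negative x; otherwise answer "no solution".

First find gcd(8864, 37543):
37543 = 4×8864 + 2087
8864 = 4×2087 + 516
2087 = 4×516 + 23
516 = 22×23 + 10
23 = 2×10 + 3
10 = 3×3 + 1
3 = 3×1 + 0
gcd = 1, so a unique solution mod 37543 exists.
Back-substitute for the Bézout coefficients:
1 = 10 − 3·3
1 = −3·23 + 7·10
1 = 7·516 − 157·23
1 = −157·2087 + 635·516
1 = 635·8864 − 2697·2087
1 = −2697·37543 + 11423·8864
So 8864·(11423) ≡ 1 (mod 37543), giving 8864⁻¹ ≡ 11423.
x ≡ 8864⁻¹·11975 ≡ 11423·11975 ≡ 21276 (mod 37543).

21276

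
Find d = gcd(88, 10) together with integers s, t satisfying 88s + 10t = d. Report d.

Repeated division:
88 = 8×10 + 8
10 = 1×8 + 2
8 = 4×2 + 0
gcd(88, 10) = 2.
Express as a combination:
2 = 10 − 8
2 = −88 + 9·10
So 2 = (-1)·88 + (9)·10.

2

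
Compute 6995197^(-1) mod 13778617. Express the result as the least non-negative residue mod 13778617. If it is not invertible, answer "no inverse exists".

Run Euclid on (13778617, 6995197):
13778617 = 1×6995197 + 6783420
6995197 = 1×6783420 + 211777
6783420 = 32×211777 + 6556
211777 = 32×6556 + 1985
6556 = 3×1985 + 601
1985 = 3×601 + 182
601 = 3×182 + 55
182 = 3×55 + 17
55 = 3×17 + 4
17 = 4×4 + 1
4 = 4×1 + 0
gcd = 1, so the inverse exists. Back-substitute:
1 = 17 − 4·4
1 = −4·55 + 13·17
1 = 13·182 − 43·55
1 = −43·601 + 142·182
1 = 142·1985 − 469·601
1 = −469·6556 + 1549·1985
1 = 1549·211777 − 50037·6556
1 = −50037·6783420 + 1602733·211777
1 = 1602733·6995197 − 1652770·6783420
1 = −1652770·13778617 + 3255503·6995197
So 6995197·3255503 ≡ 1 (mod 13778617).

3255503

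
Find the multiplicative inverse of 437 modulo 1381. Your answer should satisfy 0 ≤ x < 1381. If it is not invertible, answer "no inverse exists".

651

gcd(1381, 437) by repeated division:
1381 = 3·437 + 70
437 = 6·70 + 17
70 = 4·17 + 2
17 = 8·2 + 1
2 = 2·1 + 0
Since gcd(437, 1381) = 1, back-substitute to write 1 as a combination:
1 = 17 − 8·2
1 = −8·70 + 33·17
1 = 33·437 − 206·70
1 = −206·1381 + 651·437
So 437·651 ≡ 1 (mod 1381).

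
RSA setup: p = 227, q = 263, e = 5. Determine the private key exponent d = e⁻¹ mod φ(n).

φ(n) = (p−1)(q−1) = 226·262 = 59212.
Need d with 5·d ≡ 1 (mod 59212). Apply the extended Euclidean algorithm:
59212 = 11842·5 + 2
5 = 2·2 + 1
2 = 2·1 + 0
Back-substitute:
1 = 5 − 2·2
1 = −2·59212 + 23685·5
So 5·23685 ≡ 1 (mod 59212), hence d = 23685.

23685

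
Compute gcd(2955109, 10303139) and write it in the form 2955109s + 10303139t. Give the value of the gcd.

Euclidean algorithm:
10303139 = 3·2955109 + 1437812
2955109 = 2·1437812 + 79485
1437812 = 18·79485 + 7082
79485 = 11·7082 + 1583
7082 = 4·1583 + 750
1583 = 2·750 + 83
750 = 9·83 + 3
83 = 27·3 + 2
3 = 1·2 + 1
2 = 2·1 + 0
gcd(2955109, 10303139) = 1.
Working backward:
1 = 3 − 2
1 = −83 + 28·3
1 = 28·750 − 253·83
1 = −253·1583 + 534·750
1 = 534·7082 − 2389·1583
1 = −2389·79485 + 26813·7082
1 = 26813·1437812 − 485023·79485
1 = −485023·2955109 + 996859·1437812
1 = 996859·10303139 − 3475600·2955109
So 1 = (996859)·10303139 + (-3475600)·2955109.

1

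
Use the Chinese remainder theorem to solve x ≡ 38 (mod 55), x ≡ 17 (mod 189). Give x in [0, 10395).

9278

Write x = 38 + 55·k. Then 55·k ≡ 17 − 38 ≡ 168 (mod 189).
Need 55⁻¹ mod 189. Extended Euclid on (189, 55):
189 = 3*55 + 24
55 = 2*24 + 7
24 = 3*7 + 3
7 = 2*3 + 1
3 = 3*1 + 0
Back-substitute:
1 = 7 − 2·3
1 = −2·24 + 7·7
1 = 7·55 − 16·24
1 = −16·189 + 55·55
55⁻¹ ≡ 55 (mod 189), so k ≡ 55·168 ≡ 168 (mod 189).
x = 38 + 55·168 = 9278.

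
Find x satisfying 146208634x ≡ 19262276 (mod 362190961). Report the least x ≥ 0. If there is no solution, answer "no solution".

First find gcd(146208634, 362190961):
362190961 = 2*146208634 + 69773693
146208634 = 2*69773693 + 6661248
69773693 = 10*6661248 + 3161213
6661248 = 2*3161213 + 338822
3161213 = 9*338822 + 111815
338822 = 3*111815 + 3377
111815 = 33*3377 + 374
3377 = 9*374 + 11
374 = 34*11 + 0
gcd = 11 and 11 | 19262276, so solutions exist. Divide through by 11: 13291694x ≡ 1751116 (mod 32926451).
Now find 13291694⁻¹ mod 32926451:
32926451 = 2×13291694 + 6343063
13291694 = 2×6343063 + 605568
6343063 = 10×605568 + 287383
605568 = 2×287383 + 30802
287383 = 9×30802 + 10165
30802 = 3×10165 + 307
10165 = 33×307 + 34
307 = 9×34 + 1
34 = 34×1 + 0
Back-substitute:
1 = 307 − 9·34
1 = −9·10165 + 298·307
1 = 298·30802 − 903·10165
1 = −903·287383 + 8425·30802
1 = 8425·605568 − 17753·287383
1 = −17753·6343063 + 185955·605568
1 = 185955·13291694 − 389663·6343063
1 = −389663·32926451 + 965281·13291694
So 13291694⁻¹ ≡ 965281 (mod 32926451).
Then x ≡ 965281·1751116 ≡ 6715060 (mod 32926451); the smallest non-negative solution is x = 6715060.

6715060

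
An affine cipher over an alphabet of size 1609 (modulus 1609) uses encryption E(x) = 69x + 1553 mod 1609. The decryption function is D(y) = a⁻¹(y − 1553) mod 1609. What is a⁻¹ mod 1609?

1096

gcd(1609, 69) by repeated division:
1609 = 23*69 + 22
69 = 3*22 + 3
22 = 7*3 + 1
3 = 3*1 + 0
gcd = 1, so the inverse exists. Back-substitute:
1 = 22 − 7·3
1 = −7·69 + 22·22
1 = 22·1609 − 513·69
So 69·(-513) ≡ 1 (mod 1609), and -513 ≡ 1096 (mod 1609).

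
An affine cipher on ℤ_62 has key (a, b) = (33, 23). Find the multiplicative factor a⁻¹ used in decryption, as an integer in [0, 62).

Extended Euclidean algorithm:
62 = 1·33 + 29
33 = 1·29 + 4
29 = 7·4 + 1
4 = 4·1 + 0
gcd = 1, so the inverse exists. Back-substitute:
1 = 29 − 7·4
1 = −7·33 + 8·29
1 = 8·62 − 15·33
Thus 33·(-15) ≡ 1 (mod 62); reducing, -15 mod 62 = 47.

47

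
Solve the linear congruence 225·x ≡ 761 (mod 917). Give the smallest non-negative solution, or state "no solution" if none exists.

First find gcd(225, 917):
917 = 4*225 + 17
225 = 13*17 + 4
17 = 4*4 + 1
4 = 4*1 + 0
gcd = 1, so a unique solution mod 917 exists.
Back-substitute for the Bézout coefficients:
1 = 17 − 4·4
1 = −4·225 + 53·17
1 = 53·917 − 216·225
So 225·(-216) ≡ 1 (mod 917), giving 225⁻¹ ≡ 701.
x ≡ 225⁻¹·761 ≡ 701·761 ≡ 684 (mod 917).

684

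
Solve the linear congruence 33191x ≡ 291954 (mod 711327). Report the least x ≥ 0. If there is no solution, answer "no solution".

368949

First find gcd(33191, 711327):
711327 = 21·33191 + 14316
33191 = 2·14316 + 4559
14316 = 3·4559 + 639
4559 = 7·639 + 86
639 = 7·86 + 37
86 = 2·37 + 12
37 = 3·12 + 1
12 = 12·1 + 0
gcd = 1, so a unique solution mod 711327 exists.
Back-substitute for the Bézout coefficients:
1 = 37 − 3·12
1 = −3·86 + 7·37
1 = 7·639 − 52·86
1 = −52·4559 + 371·639
1 = 371·14316 − 1165·4559
1 = −1165·33191 + 2701·14316
1 = 2701·711327 − 57886·33191
So 33191·(-57886) ≡ 1 (mod 711327), giving 33191⁻¹ ≡ 653441.
x ≡ 33191⁻¹·291954 ≡ 653441·291954 ≡ 368949 (mod 711327).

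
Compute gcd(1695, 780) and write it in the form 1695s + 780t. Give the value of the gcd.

Apply Euclid's algorithm to 1695 and 780:
1695 = 2·780 + 135
780 = 5·135 + 105
135 = 1·105 + 30
105 = 3·30 + 15
30 = 2·15 + 0
gcd(1695, 780) = 15.
Back-substituting:
15 = 105 − 3·30
15 = −3·135 + 4·105
15 = 4·780 − 23·135
15 = −23·1695 + 50·780
So 15 = (-23)·1695 + (50)·780.

15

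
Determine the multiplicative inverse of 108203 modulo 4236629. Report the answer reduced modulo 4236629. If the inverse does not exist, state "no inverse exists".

gcd(4236629, 108203) by repeated division:
4236629 = 39×108203 + 16712
108203 = 6×16712 + 7931
16712 = 2×7931 + 850
7931 = 9×850 + 281
850 = 3×281 + 7
281 = 40×7 + 1
7 = 7×1 + 0
The gcd is 1. Working backward:
1 = 281 − 40·7
1 = −40·850 + 121·281
1 = 121·7931 − 1129·850
1 = −1129·16712 + 2379·7931
1 = 2379·108203 − 15403·16712
1 = −15403·4236629 + 603096·108203
So 108203·603096 ≡ 1 (mod 4236629).

603096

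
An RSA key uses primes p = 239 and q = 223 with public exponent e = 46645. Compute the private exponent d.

φ(n) = (p−1)(q−1) = 238·222 = 52836.
Need d with 46645·d ≡ 1 (mod 52836). Apply the extended Euclidean algorithm:
52836 = 1·46645 + 6191
46645 = 7·6191 + 3308
6191 = 1·3308 + 2883
3308 = 1·2883 + 425
2883 = 6·425 + 333
425 = 1·333 + 92
333 = 3·92 + 57
92 = 1·57 + 35
57 = 1·35 + 22
35 = 1·22 + 13
22 = 1·13 + 9
13 = 1·9 + 4
9 = 2·4 + 1
4 = 4·1 + 0
Back-substitute:
1 = 9 − 2·4
1 = −2·13 + 3·9
1 = 3·22 − 5·13
1 = −5·35 + 8·22
1 = 8·57 − 13·35
1 = −13·92 + 21·57
1 = 21·333 − 76·92
1 = −76·425 + 97·333
1 = 97·2883 − 658·425
1 = −658·3308 + 755·2883
1 = 755·6191 − 1413·3308
1 = −1413·46645 + 10646·6191
1 = 10646·52836 − 12059·46645
So 46645·(-12059) ≡ 1 (mod 52836), hence d ≡ -12059 ≡ 40777 (mod 52836).

40777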